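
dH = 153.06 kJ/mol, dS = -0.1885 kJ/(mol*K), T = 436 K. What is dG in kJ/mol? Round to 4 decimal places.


Gibbs: dG = dH - T*dS (consistent units, dS already in kJ/(mol*K)).
T*dS = 436 * -0.1885 = -82.186
dG = 153.06 - (-82.186)
dG = 235.246 kJ/mol, rounded to 4 dp:

235.2460 kJ/mol


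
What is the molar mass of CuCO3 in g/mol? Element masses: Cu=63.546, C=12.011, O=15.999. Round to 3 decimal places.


M = sum(count * atomic_mass) over atoms.
M = 1*63.546 + 1*12.011 + 3*15.999
M = 63.546 + 12.011 + 47.997
M = 123.554 g/mol, rounded to 3 dp:

123.554 g/mol


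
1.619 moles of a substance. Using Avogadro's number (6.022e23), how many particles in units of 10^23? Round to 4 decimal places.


N = n * NA, then divide by 1e23 for the requested units.
N / 1e23 = n * 6.022
N / 1e23 = 1.619 * 6.022
N / 1e23 = 9.749618, rounded to 4 dp:

9.7496


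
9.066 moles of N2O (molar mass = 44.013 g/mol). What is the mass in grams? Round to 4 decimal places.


mass = n * M
mass = 9.066 * 44.013
mass = 399.021858 g, rounded to 4 dp:

399.0219 g


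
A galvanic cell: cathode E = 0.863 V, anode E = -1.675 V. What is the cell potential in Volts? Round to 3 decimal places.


Standard cell potential: E_cell = E_cathode - E_anode.
E_cell = 0.863 - (-1.675)
E_cell = 2.538 V, rounded to 3 dp:

2.538 V


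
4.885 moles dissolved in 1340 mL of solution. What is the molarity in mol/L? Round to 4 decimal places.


Convert volume to liters: V_L = V_mL / 1000.
V_L = 1340 / 1000 = 1.34 L
M = n / V_L = 4.885 / 1.34
M = 3.64552239 mol/L, rounded to 4 dp:

3.6455 mol/L


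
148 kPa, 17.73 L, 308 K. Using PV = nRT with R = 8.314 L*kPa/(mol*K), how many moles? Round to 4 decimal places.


PV = nRT, solve for n = PV / (RT).
PV = 148 * 17.73 = 2624.04
RT = 8.314 * 308 = 2560.712
n = 2624.04 / 2560.712
n = 1.02473062 mol, rounded to 4 dp:

1.0247 mol


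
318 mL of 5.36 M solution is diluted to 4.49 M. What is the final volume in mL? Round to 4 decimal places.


Dilution: M1*V1 = M2*V2, solve for V2.
V2 = M1*V1 / M2
V2 = 5.36 * 318 / 4.49
V2 = 1704.48 / 4.49
V2 = 379.6169265 mL, rounded to 4 dp:

379.6169 mL


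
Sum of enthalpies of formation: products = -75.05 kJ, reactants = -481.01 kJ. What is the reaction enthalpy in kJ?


dH_rxn = sum(dH_f products) - sum(dH_f reactants)
dH_rxn = -75.05 - (-481.01)
dH_rxn = 405.96 kJ:

405.96 kJ


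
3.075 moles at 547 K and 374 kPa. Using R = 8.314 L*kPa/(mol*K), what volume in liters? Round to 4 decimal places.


PV = nRT, solve for V = nRT / P.
nRT = 3.075 * 8.314 * 547 = 13984.3559
V = 13984.3559 / 374
V = 37.39132594 L, rounded to 4 dp:

37.3913 L


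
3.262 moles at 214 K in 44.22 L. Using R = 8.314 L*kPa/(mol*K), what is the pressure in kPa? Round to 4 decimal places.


PV = nRT, solve for P = nRT / V.
nRT = 3.262 * 8.314 * 214 = 5803.7374
P = 5803.7374 / 44.22
P = 131.24688829 kPa, rounded to 4 dp:

131.2469 kPa


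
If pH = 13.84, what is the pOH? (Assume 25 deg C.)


At 25 deg C, pH + pOH = 14.
pOH = 14 - pH = 14 - 13.84
pOH = 0.16:

0.16


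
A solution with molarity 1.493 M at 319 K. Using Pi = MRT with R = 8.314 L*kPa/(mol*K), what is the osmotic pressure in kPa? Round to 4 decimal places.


Osmotic pressure (van't Hoff): Pi = M*R*T.
RT = 8.314 * 319 = 2652.166
Pi = 1.493 * 2652.166
Pi = 3959.683838 kPa, rounded to 4 dp:

3959.6838 kPa


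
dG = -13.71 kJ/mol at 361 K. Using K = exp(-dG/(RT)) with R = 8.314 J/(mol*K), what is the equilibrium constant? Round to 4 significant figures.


dG is in kJ/mol; multiply by 1000 to match R in J/(mol*K).
RT = 8.314 * 361 = 3001.354 J/mol
exponent = -dG*1000 / (RT) = -(-13.71*1000) / 3001.354 = 4.56793834
K = exp(4.56793834)
K = 96.345274, rounded to 4 significant figures:

96.35


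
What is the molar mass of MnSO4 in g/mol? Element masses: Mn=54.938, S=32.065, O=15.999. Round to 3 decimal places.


M = sum(count * atomic_mass) over atoms.
M = 1*54.938 + 1*32.065 + 4*15.999
M = 54.938 + 32.065 + 63.996
M = 150.999 g/mol, rounded to 3 dp:

150.999 g/mol


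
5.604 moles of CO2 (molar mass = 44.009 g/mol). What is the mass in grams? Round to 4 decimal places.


mass = n * M
mass = 5.604 * 44.009
mass = 246.626436 g, rounded to 4 dp:

246.6264 g


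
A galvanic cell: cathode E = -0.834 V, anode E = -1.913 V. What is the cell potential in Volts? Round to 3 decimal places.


Standard cell potential: E_cell = E_cathode - E_anode.
E_cell = -0.834 - (-1.913)
E_cell = 1.079 V, rounded to 3 dp:

1.079 V


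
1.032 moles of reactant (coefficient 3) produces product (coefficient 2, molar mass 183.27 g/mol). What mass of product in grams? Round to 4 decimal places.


Use the coefficient ratio to convert reactant moles to product moles, then multiply by the product's molar mass.
moles_P = moles_R * (coeff_P / coeff_R) = 1.032 * (2/3) = 0.688
mass_P = moles_P * M_P = 0.688 * 183.27
mass_P = 126.08976 g, rounded to 4 dp:

126.0898 g


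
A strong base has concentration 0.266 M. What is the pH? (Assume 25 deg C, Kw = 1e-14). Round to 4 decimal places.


A strong base dissociates completely, so [OH-] equals the given concentration.
pOH = -log10([OH-]) = -log10(0.266) = 0.575118
pH = 14 - pOH = 14 - 0.575118
pH = 13.424882, rounded to 4 dp:

13.4249


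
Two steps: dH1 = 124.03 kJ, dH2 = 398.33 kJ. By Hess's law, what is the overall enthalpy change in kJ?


Hess's law: enthalpy is a state function, so add the step enthalpies.
dH_total = dH1 + dH2 = 124.03 + (398.33)
dH_total = 522.36 kJ:

522.36 kJ


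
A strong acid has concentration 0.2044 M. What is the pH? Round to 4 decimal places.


A strong acid dissociates completely, so [H+] equals the given concentration.
pH = -log10([H+]) = -log10(0.2044)
pH = 0.68951911, rounded to 4 dp:

0.6895


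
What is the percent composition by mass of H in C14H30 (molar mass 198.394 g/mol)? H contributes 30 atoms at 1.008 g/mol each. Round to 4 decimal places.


pct = 100 * (n_elem * M_elem) / M_total
mass_contribution = 30 * 1.008 = 30.24 g/mol
pct = 100 * 30.24 / 198.394
pct = 15.24239644 %, rounded to 4 dp:

15.2424 %


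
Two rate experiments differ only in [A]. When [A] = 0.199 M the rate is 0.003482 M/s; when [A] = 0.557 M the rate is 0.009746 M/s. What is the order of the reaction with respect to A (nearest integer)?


Rate is proportional to [A]^n, so rate2/rate1 = ([A]2/[A]1)^n. Take logs to solve for n.
rate2/rate1 = 0.009746 / 0.003482 = 2.799
[A]2/[A]1 = 0.557 / 0.199 = 2.799
n = ln(2.799) / ln(2.799) = 1.0
Nearest integer order:

1


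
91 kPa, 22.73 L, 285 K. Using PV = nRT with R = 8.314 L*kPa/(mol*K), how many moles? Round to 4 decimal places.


PV = nRT, solve for n = PV / (RT).
PV = 91 * 22.73 = 2068.43
RT = 8.314 * 285 = 2369.49
n = 2068.43 / 2369.49
n = 0.87294312 mol, rounded to 4 dp:

0.8729 mol


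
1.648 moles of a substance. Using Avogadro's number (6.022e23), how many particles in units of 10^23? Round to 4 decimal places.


N = n * NA, then divide by 1e23 for the requested units.
N / 1e23 = n * 6.022
N / 1e23 = 1.648 * 6.022
N / 1e23 = 9.924256, rounded to 4 dp:

9.9243


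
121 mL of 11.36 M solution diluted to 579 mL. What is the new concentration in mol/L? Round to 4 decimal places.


Dilution: M1*V1 = M2*V2, solve for M2.
M2 = M1*V1 / V2
M2 = 11.36 * 121 / 579
M2 = 1374.56 / 579
M2 = 2.37402418 mol/L, rounded to 4 dp:

2.3740 mol/L


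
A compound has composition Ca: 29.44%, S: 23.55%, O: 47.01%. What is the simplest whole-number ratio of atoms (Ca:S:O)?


Assume 100 g of compound, divide each mass% by atomic mass to get moles, then normalize by the smallest to get a raw atom ratio.
Moles per 100 g: Ca: 29.44/40.078 = 0.7346, S: 23.55/32.065 = 0.7344, O: 47.01/15.999 = 2.9383
Raw ratio (divide by min = 0.7344): Ca: 1.0, S: 1.0, O: 4.001
Multiply by 1 to clear fractions: Ca: 1.0 ~= 1, S: 1.0 ~= 1, O: 4.001 ~= 4
Reduce by GCD to get the simplest whole-number ratio:

1:1:4


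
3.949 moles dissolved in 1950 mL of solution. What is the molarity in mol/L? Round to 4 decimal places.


Convert volume to liters: V_L = V_mL / 1000.
V_L = 1950 / 1000 = 1.95 L
M = n / V_L = 3.949 / 1.95
M = 2.02512821 mol/L, rounded to 4 dp:

2.0251 mol/L


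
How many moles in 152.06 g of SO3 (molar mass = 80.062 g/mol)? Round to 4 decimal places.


n = mass / M
n = 152.06 / 80.062
n = 1.89927806 mol, rounded to 4 dp:

1.8993 mol


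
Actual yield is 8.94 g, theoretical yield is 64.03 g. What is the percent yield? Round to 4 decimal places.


% yield = 100 * actual / theoretical
% yield = 100 * 8.94 / 64.03
% yield = 13.96220522 %, rounded to 4 dp:

13.9622 %


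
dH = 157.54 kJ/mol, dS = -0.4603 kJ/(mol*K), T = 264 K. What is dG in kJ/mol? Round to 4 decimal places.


Gibbs: dG = dH - T*dS (consistent units, dS already in kJ/(mol*K)).
T*dS = 264 * -0.4603 = -121.5192
dG = 157.54 - (-121.5192)
dG = 279.0592 kJ/mol, rounded to 4 dp:

279.0592 kJ/mol


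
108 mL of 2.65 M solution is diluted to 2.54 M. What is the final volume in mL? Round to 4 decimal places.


Dilution: M1*V1 = M2*V2, solve for V2.
V2 = M1*V1 / M2
V2 = 2.65 * 108 / 2.54
V2 = 286.2 / 2.54
V2 = 112.67716535 mL, rounded to 4 dp:

112.6772 mL


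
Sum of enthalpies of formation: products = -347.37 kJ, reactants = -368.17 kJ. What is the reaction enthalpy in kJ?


dH_rxn = sum(dH_f products) - sum(dH_f reactants)
dH_rxn = -347.37 - (-368.17)
dH_rxn = 20.8 kJ:

20.80 kJ


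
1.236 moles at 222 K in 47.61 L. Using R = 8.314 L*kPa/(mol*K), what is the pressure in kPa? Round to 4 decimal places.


PV = nRT, solve for P = nRT / V.
nRT = 1.236 * 8.314 * 222 = 2281.2951
P = 2281.2951 / 47.61
P = 47.9163012 kPa, rounded to 4 dp:

47.9163 kPa


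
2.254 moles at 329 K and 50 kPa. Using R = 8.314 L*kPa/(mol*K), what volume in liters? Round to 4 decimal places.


PV = nRT, solve for V = nRT / P.
nRT = 2.254 * 8.314 * 329 = 6165.3797
V = 6165.3797 / 50
V = 123.307594 L, rounded to 4 dp:

123.3076 L


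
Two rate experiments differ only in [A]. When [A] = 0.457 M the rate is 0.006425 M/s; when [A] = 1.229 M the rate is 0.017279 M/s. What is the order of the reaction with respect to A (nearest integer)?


Rate is proportional to [A]^n, so rate2/rate1 = ([A]2/[A]1)^n. Take logs to solve for n.
rate2/rate1 = 0.017279 / 0.006425 = 2.6893
[A]2/[A]1 = 1.229 / 0.457 = 2.6893
n = ln(2.6893) / ln(2.6893) = 1.0
Nearest integer order:

1


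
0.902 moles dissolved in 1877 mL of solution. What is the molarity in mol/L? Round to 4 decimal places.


Convert volume to liters: V_L = V_mL / 1000.
V_L = 1877 / 1000 = 1.877 L
M = n / V_L = 0.902 / 1.877
M = 0.48055408 mol/L, rounded to 4 dp:

0.4806 mol/L


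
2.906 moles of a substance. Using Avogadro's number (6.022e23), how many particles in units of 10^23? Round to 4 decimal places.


N = n * NA, then divide by 1e23 for the requested units.
N / 1e23 = n * 6.022
N / 1e23 = 2.906 * 6.022
N / 1e23 = 17.499932, rounded to 4 dp:

17.4999


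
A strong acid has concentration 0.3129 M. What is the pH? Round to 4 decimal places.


A strong acid dissociates completely, so [H+] equals the given concentration.
pH = -log10([H+]) = -log10(0.3129)
pH = 0.50459444, rounded to 4 dp:

0.5046


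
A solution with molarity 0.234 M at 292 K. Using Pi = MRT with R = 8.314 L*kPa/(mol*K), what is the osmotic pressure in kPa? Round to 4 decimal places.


Osmotic pressure (van't Hoff): Pi = M*R*T.
RT = 8.314 * 292 = 2427.688
Pi = 0.234 * 2427.688
Pi = 568.078992 kPa, rounded to 4 dp:

568.0790 kPa


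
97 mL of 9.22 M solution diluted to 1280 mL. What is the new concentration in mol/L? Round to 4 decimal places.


Dilution: M1*V1 = M2*V2, solve for M2.
M2 = M1*V1 / V2
M2 = 9.22 * 97 / 1280
M2 = 894.34 / 1280
M2 = 0.69870312 mol/L, rounded to 4 dp:

0.6987 mol/L


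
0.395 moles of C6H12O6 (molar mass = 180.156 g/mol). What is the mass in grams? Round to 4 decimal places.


mass = n * M
mass = 0.395 * 180.156
mass = 71.16162 g, rounded to 4 dp:

71.1616 g


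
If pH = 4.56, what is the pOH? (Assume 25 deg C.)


At 25 deg C, pH + pOH = 14.
pOH = 14 - pH = 14 - 4.56
pOH = 9.44:

9.44


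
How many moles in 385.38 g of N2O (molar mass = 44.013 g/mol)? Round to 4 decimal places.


n = mass / M
n = 385.38 / 44.013
n = 8.75604935 mol, rounded to 4 dp:

8.7560 mol


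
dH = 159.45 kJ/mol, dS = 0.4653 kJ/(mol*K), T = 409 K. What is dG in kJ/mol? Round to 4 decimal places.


Gibbs: dG = dH - T*dS (consistent units, dS already in kJ/(mol*K)).
T*dS = 409 * 0.4653 = 190.3077
dG = 159.45 - (190.3077)
dG = -30.8577 kJ/mol, rounded to 4 dp:

-30.8577 kJ/mol


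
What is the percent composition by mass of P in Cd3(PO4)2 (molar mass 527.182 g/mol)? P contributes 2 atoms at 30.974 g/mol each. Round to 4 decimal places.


pct = 100 * (n_elem * M_elem) / M_total
mass_contribution = 2 * 30.974 = 61.948 g/mol
pct = 100 * 61.948 / 527.182
pct = 11.75078057 %, rounded to 4 dp:

11.7508 %


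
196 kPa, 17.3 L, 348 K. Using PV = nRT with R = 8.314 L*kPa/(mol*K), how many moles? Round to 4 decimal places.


PV = nRT, solve for n = PV / (RT).
PV = 196 * 17.3 = 3390.8
RT = 8.314 * 348 = 2893.272
n = 3390.8 / 2893.272
n = 1.17196033 mol, rounded to 4 dp:

1.1720 mol


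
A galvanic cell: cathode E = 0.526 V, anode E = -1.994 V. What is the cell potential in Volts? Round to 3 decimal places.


Standard cell potential: E_cell = E_cathode - E_anode.
E_cell = 0.526 - (-1.994)
E_cell = 2.52 V, rounded to 3 dp:

2.520 V


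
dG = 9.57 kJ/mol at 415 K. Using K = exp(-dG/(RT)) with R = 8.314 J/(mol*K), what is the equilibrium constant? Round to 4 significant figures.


dG is in kJ/mol; multiply by 1000 to match R in J/(mol*K).
RT = 8.314 * 415 = 3450.31 J/mol
exponent = -dG*1000 / (RT) = -(9.57*1000) / 3450.31 = -2.77366382
K = exp(-2.77366382)
K = 0.062432842, rounded to 4 significant figures:

0.06243


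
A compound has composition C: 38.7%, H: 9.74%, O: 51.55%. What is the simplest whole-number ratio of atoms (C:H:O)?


Assume 100 g of compound, divide each mass% by atomic mass to get moles, then normalize by the smallest to get a raw atom ratio.
Moles per 100 g: C: 38.7/12.011 = 3.222, H: 9.74/1.008 = 9.6627, O: 51.55/15.999 = 3.2221
Raw ratio (divide by min = 3.222): C: 1.0, H: 2.999, O: 1.0
Multiply by 1 to clear fractions: C: 1.0 ~= 1, H: 2.999 ~= 3, O: 1.0 ~= 1
Reduce by GCD to get the simplest whole-number ratio:

1:3:1


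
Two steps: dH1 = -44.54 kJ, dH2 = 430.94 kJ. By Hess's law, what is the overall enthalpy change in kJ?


Hess's law: enthalpy is a state function, so add the step enthalpies.
dH_total = dH1 + dH2 = -44.54 + (430.94)
dH_total = 386.4 kJ:

386.40 kJ


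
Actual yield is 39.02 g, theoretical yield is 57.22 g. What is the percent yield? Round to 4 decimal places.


% yield = 100 * actual / theoretical
% yield = 100 * 39.02 / 57.22
% yield = 68.19293953 %, rounded to 4 dp:

68.1929 %


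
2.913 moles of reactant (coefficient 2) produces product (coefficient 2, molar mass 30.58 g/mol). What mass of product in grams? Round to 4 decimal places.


Use the coefficient ratio to convert reactant moles to product moles, then multiply by the product's molar mass.
moles_P = moles_R * (coeff_P / coeff_R) = 2.913 * (2/2) = 2.913
mass_P = moles_P * M_P = 2.913 * 30.58
mass_P = 89.07954 g, rounded to 4 dp:

89.0795 g


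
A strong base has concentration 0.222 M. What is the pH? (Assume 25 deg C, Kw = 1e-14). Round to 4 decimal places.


A strong base dissociates completely, so [OH-] equals the given concentration.
pOH = -log10([OH-]) = -log10(0.222) = 0.653647
pH = 14 - pOH = 14 - 0.653647
pH = 13.346353, rounded to 4 dp:

13.3464


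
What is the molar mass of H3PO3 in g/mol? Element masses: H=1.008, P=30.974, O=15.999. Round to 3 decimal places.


M = sum(count * atomic_mass) over atoms.
M = 3*1.008 + 1*30.974 + 3*15.999
M = 3.024 + 30.974 + 47.997
M = 81.995 g/mol, rounded to 3 dp:

81.995 g/mol


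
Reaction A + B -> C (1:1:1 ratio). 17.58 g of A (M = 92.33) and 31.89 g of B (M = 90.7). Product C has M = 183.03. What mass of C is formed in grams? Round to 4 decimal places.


Find moles of each reactant; the smaller value is the limiting reagent in a 1:1:1 reaction, so moles_C equals moles of the limiter.
n_A = mass_A / M_A = 17.58 / 92.33 = 0.190404 mol
n_B = mass_B / M_B = 31.89 / 90.7 = 0.351599 mol
Limiting reagent: A (smaller), n_limiting = 0.190404 mol
mass_C = n_limiting * M_C = 0.190404 * 183.03
mass_C = 34.84964412 g, rounded to 4 dp:

34.8496 g


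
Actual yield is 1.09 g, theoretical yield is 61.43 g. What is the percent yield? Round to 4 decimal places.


% yield = 100 * actual / theoretical
% yield = 100 * 1.09 / 61.43
% yield = 1.77437734 %, rounded to 4 dp:

1.7744 %


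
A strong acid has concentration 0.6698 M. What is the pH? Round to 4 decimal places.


A strong acid dissociates completely, so [H+] equals the given concentration.
pH = -log10([H+]) = -log10(0.6698)
pH = 0.17405486, rounded to 4 dp:

0.1741


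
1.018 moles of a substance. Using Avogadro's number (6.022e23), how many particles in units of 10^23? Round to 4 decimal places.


N = n * NA, then divide by 1e23 for the requested units.
N / 1e23 = n * 6.022
N / 1e23 = 1.018 * 6.022
N / 1e23 = 6.130396, rounded to 4 dp:

6.1304


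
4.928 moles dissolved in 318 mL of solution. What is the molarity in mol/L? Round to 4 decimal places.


Convert volume to liters: V_L = V_mL / 1000.
V_L = 318 / 1000 = 0.318 L
M = n / V_L = 4.928 / 0.318
M = 15.49685535 mol/L, rounded to 4 dp:

15.4969 mol/L


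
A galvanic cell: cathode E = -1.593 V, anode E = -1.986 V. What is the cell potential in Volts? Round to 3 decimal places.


Standard cell potential: E_cell = E_cathode - E_anode.
E_cell = -1.593 - (-1.986)
E_cell = 0.393 V, rounded to 3 dp:

0.393 V


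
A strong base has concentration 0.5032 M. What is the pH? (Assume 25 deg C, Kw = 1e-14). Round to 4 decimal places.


A strong base dissociates completely, so [OH-] equals the given concentration.
pOH = -log10([OH-]) = -log10(0.5032) = 0.298259
pH = 14 - pOH = 14 - 0.298259
pH = 13.701741, rounded to 4 dp:

13.7017


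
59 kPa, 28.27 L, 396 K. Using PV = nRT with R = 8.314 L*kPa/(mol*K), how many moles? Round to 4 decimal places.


PV = nRT, solve for n = PV / (RT).
PV = 59 * 28.27 = 1667.93
RT = 8.314 * 396 = 3292.344
n = 1667.93 / 3292.344
n = 0.50660867 mol, rounded to 4 dp:

0.5066 mol


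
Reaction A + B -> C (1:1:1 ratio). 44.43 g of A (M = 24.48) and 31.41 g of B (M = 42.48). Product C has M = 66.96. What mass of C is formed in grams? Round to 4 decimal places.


Find moles of each reactant; the smaller value is the limiting reagent in a 1:1:1 reaction, so moles_C equals moles of the limiter.
n_A = mass_A / M_A = 44.43 / 24.48 = 1.814951 mol
n_B = mass_B / M_B = 31.41 / 42.48 = 0.739407 mol
Limiting reagent: B (smaller), n_limiting = 0.739407 mol
mass_C = n_limiting * M_C = 0.739407 * 66.96
mass_C = 49.51069272 g, rounded to 4 dp:

49.5107 g


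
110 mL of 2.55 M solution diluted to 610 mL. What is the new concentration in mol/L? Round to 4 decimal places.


Dilution: M1*V1 = M2*V2, solve for M2.
M2 = M1*V1 / V2
M2 = 2.55 * 110 / 610
M2 = 280.5 / 610
M2 = 0.45983607 mol/L, rounded to 4 dp:

0.4598 mol/L


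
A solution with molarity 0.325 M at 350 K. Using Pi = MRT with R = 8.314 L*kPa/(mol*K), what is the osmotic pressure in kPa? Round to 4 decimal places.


Osmotic pressure (van't Hoff): Pi = M*R*T.
RT = 8.314 * 350 = 2909.9
Pi = 0.325 * 2909.9
Pi = 945.7175 kPa, rounded to 4 dp:

945.7175 kPa


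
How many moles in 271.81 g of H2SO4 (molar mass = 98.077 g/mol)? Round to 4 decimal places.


n = mass / M
n = 271.81 / 98.077
n = 2.7713939 mol, rounded to 4 dp:

2.7714 mol


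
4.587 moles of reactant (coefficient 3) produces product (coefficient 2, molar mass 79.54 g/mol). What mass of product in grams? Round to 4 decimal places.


Use the coefficient ratio to convert reactant moles to product moles, then multiply by the product's molar mass.
moles_P = moles_R * (coeff_P / coeff_R) = 4.587 * (2/3) = 3.058
mass_P = moles_P * M_P = 3.058 * 79.54
mass_P = 243.23332 g, rounded to 4 dp:

243.2333 g


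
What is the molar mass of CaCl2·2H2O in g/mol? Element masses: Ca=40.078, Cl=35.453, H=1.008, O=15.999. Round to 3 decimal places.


M = sum(count * atomic_mass) over atoms.
M = 1*40.078 + 2*35.453 + 4*1.008 + 2*15.999
M = 40.078 + 70.906 + 4.032 + 31.998
M = 147.014 g/mol, rounded to 3 dp:

147.014 g/mol


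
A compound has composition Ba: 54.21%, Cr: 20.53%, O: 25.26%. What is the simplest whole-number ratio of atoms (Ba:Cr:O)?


Assume 100 g of compound, divide each mass% by atomic mass to get moles, then normalize by the smallest to get a raw atom ratio.
Moles per 100 g: Ba: 54.21/137.327 = 0.3948, Cr: 20.53/51.996 = 0.3948, O: 25.26/15.999 = 1.5788
Raw ratio (divide by min = 0.3948): Ba: 1.0, Cr: 1.0, O: 4.0
Multiply by 1 to clear fractions: Ba: 1.0 ~= 1, Cr: 1.0 ~= 1, O: 4.0 ~= 4
Reduce by GCD to get the simplest whole-number ratio:

1:1:4


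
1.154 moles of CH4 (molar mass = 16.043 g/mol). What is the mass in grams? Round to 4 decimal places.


mass = n * M
mass = 1.154 * 16.043
mass = 18.513622 g, rounded to 4 dp:

18.5136 g


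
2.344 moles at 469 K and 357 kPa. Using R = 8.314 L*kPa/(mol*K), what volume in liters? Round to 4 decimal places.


PV = nRT, solve for V = nRT / P.
nRT = 2.344 * 8.314 * 469 = 9139.8795
V = 9139.8795 / 357
V = 25.60190336 L, rounded to 4 dp:

25.6019 L


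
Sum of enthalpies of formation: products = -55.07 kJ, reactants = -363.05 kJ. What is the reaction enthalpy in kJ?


dH_rxn = sum(dH_f products) - sum(dH_f reactants)
dH_rxn = -55.07 - (-363.05)
dH_rxn = 307.98 kJ:

307.98 kJ


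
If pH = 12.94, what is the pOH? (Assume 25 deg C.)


At 25 deg C, pH + pOH = 14.
pOH = 14 - pH = 14 - 12.94
pOH = 1.06:

1.06


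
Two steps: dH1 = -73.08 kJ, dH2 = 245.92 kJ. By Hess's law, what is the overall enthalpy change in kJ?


Hess's law: enthalpy is a state function, so add the step enthalpies.
dH_total = dH1 + dH2 = -73.08 + (245.92)
dH_total = 172.84 kJ:

172.84 kJ


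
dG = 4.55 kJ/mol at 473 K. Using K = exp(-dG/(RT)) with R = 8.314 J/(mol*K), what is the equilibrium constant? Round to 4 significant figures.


dG is in kJ/mol; multiply by 1000 to match R in J/(mol*K).
RT = 8.314 * 473 = 3932.522 J/mol
exponent = -dG*1000 / (RT) = -(4.55*1000) / 3932.522 = -1.15701832
K = exp(-1.15701832)
K = 0.31442229, rounded to 4 significant figures:

0.3144


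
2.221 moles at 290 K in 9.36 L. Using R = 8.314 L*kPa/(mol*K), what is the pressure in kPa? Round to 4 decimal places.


PV = nRT, solve for P = nRT / V.
nRT = 2.221 * 8.314 * 290 = 5354.9643
P = 5354.9643 / 9.36
P = 572.11157051 kPa, rounded to 4 dp:

572.1116 kPa


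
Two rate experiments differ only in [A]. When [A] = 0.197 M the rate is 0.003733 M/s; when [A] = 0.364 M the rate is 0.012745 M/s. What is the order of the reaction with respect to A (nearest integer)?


Rate is proportional to [A]^n, so rate2/rate1 = ([A]2/[A]1)^n. Take logs to solve for n.
rate2/rate1 = 0.012745 / 0.003733 = 3.4141
[A]2/[A]1 = 0.364 / 0.197 = 1.8477
n = ln(3.4141) / ln(1.8477) = 2.0
Nearest integer order:

2


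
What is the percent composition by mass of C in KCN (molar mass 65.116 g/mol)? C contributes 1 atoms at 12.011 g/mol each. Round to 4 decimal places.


pct = 100 * (n_elem * M_elem) / M_total
mass_contribution = 1 * 12.011 = 12.011 g/mol
pct = 100 * 12.011 / 65.116
pct = 18.44554334 %, rounded to 4 dp:

18.4455 %


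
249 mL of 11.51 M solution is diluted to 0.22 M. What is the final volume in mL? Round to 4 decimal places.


Dilution: M1*V1 = M2*V2, solve for V2.
V2 = M1*V1 / M2
V2 = 11.51 * 249 / 0.22
V2 = 2865.99 / 0.22
V2 = 13027.22727273 mL, rounded to 4 dp:

13027.2273 mL


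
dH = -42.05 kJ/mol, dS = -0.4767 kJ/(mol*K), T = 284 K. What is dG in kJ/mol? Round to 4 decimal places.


Gibbs: dG = dH - T*dS (consistent units, dS already in kJ/(mol*K)).
T*dS = 284 * -0.4767 = -135.3828
dG = -42.05 - (-135.3828)
dG = 93.3328 kJ/mol, rounded to 4 dp:

93.3328 kJ/mol


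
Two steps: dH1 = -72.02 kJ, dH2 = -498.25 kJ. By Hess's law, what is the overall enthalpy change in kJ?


Hess's law: enthalpy is a state function, so add the step enthalpies.
dH_total = dH1 + dH2 = -72.02 + (-498.25)
dH_total = -570.27 kJ:

-570.27 kJ


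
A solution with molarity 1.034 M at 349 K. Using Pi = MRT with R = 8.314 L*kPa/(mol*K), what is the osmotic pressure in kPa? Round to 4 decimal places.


Osmotic pressure (van't Hoff): Pi = M*R*T.
RT = 8.314 * 349 = 2901.586
Pi = 1.034 * 2901.586
Pi = 3000.239924 kPa, rounded to 4 dp:

3000.2399 kPa


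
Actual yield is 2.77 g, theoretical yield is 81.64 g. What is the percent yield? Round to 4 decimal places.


% yield = 100 * actual / theoretical
% yield = 100 * 2.77 / 81.64
% yield = 3.39294463 %, rounded to 4 dp:

3.3929 %


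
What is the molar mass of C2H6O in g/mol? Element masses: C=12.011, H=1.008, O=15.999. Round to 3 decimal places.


M = sum(count * atomic_mass) over atoms.
M = 2*12.011 + 6*1.008 + 1*15.999
M = 24.022 + 6.048 + 15.999
M = 46.069 g/mol, rounded to 3 dp:

46.069 g/mol


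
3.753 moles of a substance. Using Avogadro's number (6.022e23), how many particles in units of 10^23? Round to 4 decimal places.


N = n * NA, then divide by 1e23 for the requested units.
N / 1e23 = n * 6.022
N / 1e23 = 3.753 * 6.022
N / 1e23 = 22.600566, rounded to 4 dp:

22.6006


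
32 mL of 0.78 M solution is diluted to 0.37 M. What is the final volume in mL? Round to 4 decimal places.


Dilution: M1*V1 = M2*V2, solve for V2.
V2 = M1*V1 / M2
V2 = 0.78 * 32 / 0.37
V2 = 24.96 / 0.37
V2 = 67.45945946 mL, rounded to 4 dp:

67.4595 mL


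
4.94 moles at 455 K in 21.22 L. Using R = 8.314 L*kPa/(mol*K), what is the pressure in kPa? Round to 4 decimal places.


PV = nRT, solve for P = nRT / V.
nRT = 4.94 * 8.314 * 455 = 18687.3778
P = 18687.3778 / 21.22
P = 880.64928369 kPa, rounded to 4 dp:

880.6493 kPa


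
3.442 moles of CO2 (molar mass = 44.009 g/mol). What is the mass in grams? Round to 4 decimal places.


mass = n * M
mass = 3.442 * 44.009
mass = 151.478978 g, rounded to 4 dp:

151.4790 g


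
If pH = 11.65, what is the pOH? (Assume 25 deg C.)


At 25 deg C, pH + pOH = 14.
pOH = 14 - pH = 14 - 11.65
pOH = 2.35:

2.35


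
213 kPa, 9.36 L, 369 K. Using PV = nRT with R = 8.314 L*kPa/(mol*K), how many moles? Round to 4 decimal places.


PV = nRT, solve for n = PV / (RT).
PV = 213 * 9.36 = 1993.68
RT = 8.314 * 369 = 3067.866
n = 1993.68 / 3067.866
n = 0.64985889 mol, rounded to 4 dp:

0.6499 mol


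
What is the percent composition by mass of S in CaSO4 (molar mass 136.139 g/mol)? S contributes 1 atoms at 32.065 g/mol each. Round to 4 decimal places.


pct = 100 * (n_elem * M_elem) / M_total
mass_contribution = 1 * 32.065 = 32.065 g/mol
pct = 100 * 32.065 / 136.139
pct = 23.55313319 %, rounded to 4 dp:

23.5531 %


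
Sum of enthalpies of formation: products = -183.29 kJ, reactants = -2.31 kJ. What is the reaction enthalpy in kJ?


dH_rxn = sum(dH_f products) - sum(dH_f reactants)
dH_rxn = -183.29 - (-2.31)
dH_rxn = -180.98 kJ:

-180.98 kJ


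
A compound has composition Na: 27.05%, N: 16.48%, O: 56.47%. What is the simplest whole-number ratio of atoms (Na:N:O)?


Assume 100 g of compound, divide each mass% by atomic mass to get moles, then normalize by the smallest to get a raw atom ratio.
Moles per 100 g: Na: 27.05/22.99 = 1.1766, N: 16.48/14.007 = 1.1766, O: 56.47/15.999 = 3.5296
Raw ratio (divide by min = 1.1766): Na: 1.0, N: 1.0, O: 3.0
Multiply by 1 to clear fractions: Na: 1.0 ~= 1, N: 1.0 ~= 1, O: 3.0 ~= 3
Reduce by GCD to get the simplest whole-number ratio:

1:1:3


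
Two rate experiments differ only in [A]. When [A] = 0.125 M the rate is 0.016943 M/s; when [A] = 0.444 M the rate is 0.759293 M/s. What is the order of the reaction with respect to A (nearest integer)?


Rate is proportional to [A]^n, so rate2/rate1 = ([A]2/[A]1)^n. Take logs to solve for n.
rate2/rate1 = 0.759293 / 0.016943 = 44.8146
[A]2/[A]1 = 0.444 / 0.125 = 3.552
n = ln(44.8146) / ln(3.552) = 3.0
Nearest integer order:

3


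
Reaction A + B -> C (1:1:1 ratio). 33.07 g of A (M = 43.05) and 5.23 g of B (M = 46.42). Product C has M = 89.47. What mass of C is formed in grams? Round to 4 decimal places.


Find moles of each reactant; the smaller value is the limiting reagent in a 1:1:1 reaction, so moles_C equals moles of the limiter.
n_A = mass_A / M_A = 33.07 / 43.05 = 0.768177 mol
n_B = mass_B / M_B = 5.23 / 46.42 = 0.112667 mol
Limiting reagent: B (smaller), n_limiting = 0.112667 mol
mass_C = n_limiting * M_C = 0.112667 * 89.47
mass_C = 10.08031649 g, rounded to 4 dp:

10.0803 g


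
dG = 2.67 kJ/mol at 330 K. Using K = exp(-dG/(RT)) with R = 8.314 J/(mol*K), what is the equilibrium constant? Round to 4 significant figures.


dG is in kJ/mol; multiply by 1000 to match R in J/(mol*K).
RT = 8.314 * 330 = 2743.62 J/mol
exponent = -dG*1000 / (RT) = -(2.67*1000) / 2743.62 = -0.97316684
K = exp(-0.97316684)
K = 0.37788444, rounded to 4 significant figures:

0.3779


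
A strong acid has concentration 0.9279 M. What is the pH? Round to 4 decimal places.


A strong acid dissociates completely, so [H+] equals the given concentration.
pH = -log10([H+]) = -log10(0.9279)
pH = 0.03249883, rounded to 4 dp:

0.0325


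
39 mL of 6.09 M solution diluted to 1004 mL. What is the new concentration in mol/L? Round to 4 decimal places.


Dilution: M1*V1 = M2*V2, solve for M2.
M2 = M1*V1 / V2
M2 = 6.09 * 39 / 1004
M2 = 237.51 / 1004
M2 = 0.23656375 mol/L, rounded to 4 dp:

0.2366 mol/L


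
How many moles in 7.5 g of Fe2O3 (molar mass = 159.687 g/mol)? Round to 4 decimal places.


n = mass / M
n = 7.5 / 159.687
n = 0.04696688 mol, rounded to 4 dp:

0.0470 mol


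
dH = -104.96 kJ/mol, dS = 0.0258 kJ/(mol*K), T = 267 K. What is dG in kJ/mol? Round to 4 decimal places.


Gibbs: dG = dH - T*dS (consistent units, dS already in kJ/(mol*K)).
T*dS = 267 * 0.0258 = 6.8886
dG = -104.96 - (6.8886)
dG = -111.8486 kJ/mol, rounded to 4 dp:

-111.8486 kJ/mol


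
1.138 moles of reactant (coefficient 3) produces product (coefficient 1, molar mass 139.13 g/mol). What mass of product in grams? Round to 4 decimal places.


Use the coefficient ratio to convert reactant moles to product moles, then multiply by the product's molar mass.
moles_P = moles_R * (coeff_P / coeff_R) = 1.138 * (1/3) = 0.379333
mass_P = moles_P * M_P = 0.379333 * 139.13
mass_P = 52.77660029 g, rounded to 4 dp:

52.7766 g


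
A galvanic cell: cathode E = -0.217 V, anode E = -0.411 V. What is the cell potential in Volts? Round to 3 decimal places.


Standard cell potential: E_cell = E_cathode - E_anode.
E_cell = -0.217 - (-0.411)
E_cell = 0.194 V, rounded to 3 dp:

0.194 V


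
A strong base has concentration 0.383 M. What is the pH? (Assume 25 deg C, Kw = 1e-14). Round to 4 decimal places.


A strong base dissociates completely, so [OH-] equals the given concentration.
pOH = -log10([OH-]) = -log10(0.383) = 0.416801
pH = 14 - pOH = 14 - 0.416801
pH = 13.583199, rounded to 4 dp:

13.5832


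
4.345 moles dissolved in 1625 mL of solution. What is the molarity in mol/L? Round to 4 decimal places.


Convert volume to liters: V_L = V_mL / 1000.
V_L = 1625 / 1000 = 1.625 L
M = n / V_L = 4.345 / 1.625
M = 2.67384615 mol/L, rounded to 4 dp:

2.6738 mol/L


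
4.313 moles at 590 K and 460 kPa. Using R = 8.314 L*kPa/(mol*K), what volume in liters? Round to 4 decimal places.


PV = nRT, solve for V = nRT / P.
nRT = 4.313 * 8.314 * 590 = 21156.3864
V = 21156.3864 / 460
V = 45.99214435 L, rounded to 4 dp:

45.9921 L


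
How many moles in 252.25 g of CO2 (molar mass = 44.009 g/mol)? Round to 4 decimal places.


n = mass / M
n = 252.25 / 44.009
n = 5.73178214 mol, rounded to 4 dp:

5.7318 mol


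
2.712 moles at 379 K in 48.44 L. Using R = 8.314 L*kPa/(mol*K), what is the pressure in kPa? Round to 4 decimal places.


PV = nRT, solve for P = nRT / V.
nRT = 2.712 * 8.314 * 379 = 8545.5283
P = 8545.5283 / 48.44
P = 176.41470479 kPa, rounded to 4 dp:

176.4147 kPa


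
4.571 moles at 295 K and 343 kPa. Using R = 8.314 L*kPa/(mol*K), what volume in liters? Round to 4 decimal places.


PV = nRT, solve for V = nRT / P.
nRT = 4.571 * 8.314 * 295 = 11210.9717
V = 11210.9717 / 343
V = 32.68504869 L, rounded to 4 dp:

32.6850 L


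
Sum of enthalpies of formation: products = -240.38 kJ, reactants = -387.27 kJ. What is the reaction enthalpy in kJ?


dH_rxn = sum(dH_f products) - sum(dH_f reactants)
dH_rxn = -240.38 - (-387.27)
dH_rxn = 146.89 kJ:

146.89 kJ


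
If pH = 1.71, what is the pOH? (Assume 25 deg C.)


At 25 deg C, pH + pOH = 14.
pOH = 14 - pH = 14 - 1.71
pOH = 12.29:

12.29


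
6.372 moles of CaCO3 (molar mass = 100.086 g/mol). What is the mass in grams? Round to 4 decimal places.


mass = n * M
mass = 6.372 * 100.086
mass = 637.747992 g, rounded to 4 dp:

637.7480 g


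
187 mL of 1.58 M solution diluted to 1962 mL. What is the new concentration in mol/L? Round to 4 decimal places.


Dilution: M1*V1 = M2*V2, solve for M2.
M2 = M1*V1 / V2
M2 = 1.58 * 187 / 1962
M2 = 295.46 / 1962
M2 = 0.15059123 mol/L, rounded to 4 dp:

0.1506 mol/L


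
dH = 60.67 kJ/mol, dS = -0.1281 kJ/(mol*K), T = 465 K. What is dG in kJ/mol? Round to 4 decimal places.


Gibbs: dG = dH - T*dS (consistent units, dS already in kJ/(mol*K)).
T*dS = 465 * -0.1281 = -59.5665
dG = 60.67 - (-59.5665)
dG = 120.2365 kJ/mol, rounded to 4 dp:

120.2365 kJ/mol


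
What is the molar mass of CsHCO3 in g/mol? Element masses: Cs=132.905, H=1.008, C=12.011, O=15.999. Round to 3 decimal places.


M = sum(count * atomic_mass) over atoms.
M = 1*132.905 + 1*1.008 + 1*12.011 + 3*15.999
M = 132.905 + 1.008 + 12.011 + 47.997
M = 193.921 g/mol, rounded to 3 dp:

193.921 g/mol


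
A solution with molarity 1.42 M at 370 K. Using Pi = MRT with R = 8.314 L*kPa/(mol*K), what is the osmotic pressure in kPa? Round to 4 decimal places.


Osmotic pressure (van't Hoff): Pi = M*R*T.
RT = 8.314 * 370 = 3076.18
Pi = 1.42 * 3076.18
Pi = 4368.1756 kPa, rounded to 4 dp:

4368.1756 kPa


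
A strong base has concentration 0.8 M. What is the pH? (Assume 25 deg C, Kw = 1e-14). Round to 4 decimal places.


A strong base dissociates completely, so [OH-] equals the given concentration.
pOH = -log10([OH-]) = -log10(0.8) = 0.09691
pH = 14 - pOH = 14 - 0.09691
pH = 13.90309, rounded to 4 dp:

13.9031


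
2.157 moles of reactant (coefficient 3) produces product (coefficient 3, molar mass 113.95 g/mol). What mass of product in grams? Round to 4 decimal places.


Use the coefficient ratio to convert reactant moles to product moles, then multiply by the product's molar mass.
moles_P = moles_R * (coeff_P / coeff_R) = 2.157 * (3/3) = 2.157
mass_P = moles_P * M_P = 2.157 * 113.95
mass_P = 245.79015 g, rounded to 4 dp:

245.7902 g


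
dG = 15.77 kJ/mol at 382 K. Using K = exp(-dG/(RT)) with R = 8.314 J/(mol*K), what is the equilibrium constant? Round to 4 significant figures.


dG is in kJ/mol; multiply by 1000 to match R in J/(mol*K).
RT = 8.314 * 382 = 3175.948 J/mol
exponent = -dG*1000 / (RT) = -(15.77*1000) / 3175.948 = -4.96544654
K = exp(-4.96544654)
K = 0.0069748355, rounded to 4 significant figures:

0.006975


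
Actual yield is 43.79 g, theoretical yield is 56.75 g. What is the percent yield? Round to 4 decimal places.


% yield = 100 * actual / theoretical
% yield = 100 * 43.79 / 56.75
% yield = 77.16299559 %, rounded to 4 dp:

77.1630 %


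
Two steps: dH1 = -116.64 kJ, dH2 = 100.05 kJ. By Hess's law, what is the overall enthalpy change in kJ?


Hess's law: enthalpy is a state function, so add the step enthalpies.
dH_total = dH1 + dH2 = -116.64 + (100.05)
dH_total = -16.59 kJ:

-16.59 kJ


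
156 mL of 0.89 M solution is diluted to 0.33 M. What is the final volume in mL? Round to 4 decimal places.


Dilution: M1*V1 = M2*V2, solve for V2.
V2 = M1*V1 / M2
V2 = 0.89 * 156 / 0.33
V2 = 138.84 / 0.33
V2 = 420.72727273 mL, rounded to 4 dp:

420.7273 mL


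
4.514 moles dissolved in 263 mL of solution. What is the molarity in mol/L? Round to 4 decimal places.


Convert volume to liters: V_L = V_mL / 1000.
V_L = 263 / 1000 = 0.263 L
M = n / V_L = 4.514 / 0.263
M = 17.1634981 mol/L, rounded to 4 dp:

17.1635 mol/L


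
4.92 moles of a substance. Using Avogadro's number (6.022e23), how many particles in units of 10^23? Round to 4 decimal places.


N = n * NA, then divide by 1e23 for the requested units.
N / 1e23 = n * 6.022
N / 1e23 = 4.92 * 6.022
N / 1e23 = 29.62824, rounded to 4 dp:

29.6282


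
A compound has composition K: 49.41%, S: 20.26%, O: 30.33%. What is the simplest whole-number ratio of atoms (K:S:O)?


Assume 100 g of compound, divide each mass% by atomic mass to get moles, then normalize by the smallest to get a raw atom ratio.
Moles per 100 g: K: 49.41/39.098 = 1.2637, S: 20.26/32.065 = 0.6318, O: 30.33/15.999 = 1.8957
Raw ratio (divide by min = 0.6318): K: 2.0, S: 1.0, O: 3.0
Multiply by 1 to clear fractions: K: 2.0 ~= 2, S: 1.0 ~= 1, O: 3.0 ~= 3
Reduce by GCD to get the simplest whole-number ratio:

2:1:3


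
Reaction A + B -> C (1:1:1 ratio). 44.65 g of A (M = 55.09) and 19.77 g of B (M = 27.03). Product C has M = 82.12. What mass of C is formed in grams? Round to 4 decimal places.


Find moles of each reactant; the smaller value is the limiting reagent in a 1:1:1 reaction, so moles_C equals moles of the limiter.
n_A = mass_A / M_A = 44.65 / 55.09 = 0.810492 mol
n_B = mass_B / M_B = 19.77 / 27.03 = 0.73141 mol
Limiting reagent: B (smaller), n_limiting = 0.73141 mol
mass_C = n_limiting * M_C = 0.73141 * 82.12
mass_C = 60.0633892 g, rounded to 4 dp:

60.0634 g


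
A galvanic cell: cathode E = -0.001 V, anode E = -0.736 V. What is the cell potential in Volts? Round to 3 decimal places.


Standard cell potential: E_cell = E_cathode - E_anode.
E_cell = -0.001 - (-0.736)
E_cell = 0.735 V, rounded to 3 dp:

0.735 V


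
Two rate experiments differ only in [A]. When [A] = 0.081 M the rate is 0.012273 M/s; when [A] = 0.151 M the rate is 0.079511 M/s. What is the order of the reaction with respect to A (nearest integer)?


Rate is proportional to [A]^n, so rate2/rate1 = ([A]2/[A]1)^n. Take logs to solve for n.
rate2/rate1 = 0.079511 / 0.012273 = 6.4785
[A]2/[A]1 = 0.151 / 0.081 = 1.8642
n = ln(6.4785) / ln(1.8642) = 3.0
Nearest integer order:

3


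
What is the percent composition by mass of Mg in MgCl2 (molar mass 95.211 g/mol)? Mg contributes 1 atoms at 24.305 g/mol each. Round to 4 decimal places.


pct = 100 * (n_elem * M_elem) / M_total
mass_contribution = 1 * 24.305 = 24.305 g/mol
pct = 100 * 24.305 / 95.211
pct = 25.52751258 %, rounded to 4 dp:

25.5275 %


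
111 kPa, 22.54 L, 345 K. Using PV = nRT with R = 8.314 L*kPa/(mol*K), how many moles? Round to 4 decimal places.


PV = nRT, solve for n = PV / (RT).
PV = 111 * 22.54 = 2501.94
RT = 8.314 * 345 = 2868.33
n = 2501.94 / 2868.33
n = 0.87226365 mol, rounded to 4 dp:

0.8723 mol


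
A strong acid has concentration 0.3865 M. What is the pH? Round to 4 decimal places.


A strong acid dissociates completely, so [H+] equals the given concentration.
pH = -log10([H+]) = -log10(0.3865)
pH = 0.4128505, rounded to 4 dp:

0.4129


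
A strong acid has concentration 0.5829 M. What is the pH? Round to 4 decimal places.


A strong acid dissociates completely, so [H+] equals the given concentration.
pH = -log10([H+]) = -log10(0.5829)
pH = 0.23440594, rounded to 4 dp:

0.2344


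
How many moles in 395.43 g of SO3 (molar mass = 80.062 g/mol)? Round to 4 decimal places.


n = mass / M
n = 395.43 / 80.062
n = 4.93904724 mol, rounded to 4 dp:

4.9390 mol
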